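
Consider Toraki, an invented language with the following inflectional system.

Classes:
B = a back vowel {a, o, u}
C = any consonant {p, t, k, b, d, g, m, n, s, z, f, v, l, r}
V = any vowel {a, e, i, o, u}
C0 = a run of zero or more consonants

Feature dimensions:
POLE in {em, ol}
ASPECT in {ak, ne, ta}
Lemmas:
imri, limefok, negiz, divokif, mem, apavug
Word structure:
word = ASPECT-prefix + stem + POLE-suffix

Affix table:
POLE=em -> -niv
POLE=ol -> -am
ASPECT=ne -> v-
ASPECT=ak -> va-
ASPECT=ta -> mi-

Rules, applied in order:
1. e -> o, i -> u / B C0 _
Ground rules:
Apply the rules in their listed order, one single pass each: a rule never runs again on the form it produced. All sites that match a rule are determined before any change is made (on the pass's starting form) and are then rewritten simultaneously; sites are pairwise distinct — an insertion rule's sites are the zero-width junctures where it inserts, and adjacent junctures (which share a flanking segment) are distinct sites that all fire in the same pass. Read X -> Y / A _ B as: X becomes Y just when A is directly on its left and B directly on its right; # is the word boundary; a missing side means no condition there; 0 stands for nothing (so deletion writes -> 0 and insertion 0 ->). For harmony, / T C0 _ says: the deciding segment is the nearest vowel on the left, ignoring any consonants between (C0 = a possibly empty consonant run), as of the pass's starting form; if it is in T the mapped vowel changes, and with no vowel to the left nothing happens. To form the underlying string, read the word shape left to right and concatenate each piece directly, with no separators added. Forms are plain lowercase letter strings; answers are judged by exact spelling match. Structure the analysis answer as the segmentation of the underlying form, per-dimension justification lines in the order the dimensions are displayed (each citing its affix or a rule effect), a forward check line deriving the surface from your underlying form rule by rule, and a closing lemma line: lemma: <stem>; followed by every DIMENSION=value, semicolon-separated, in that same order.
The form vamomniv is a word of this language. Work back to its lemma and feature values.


underlying: va-mem-niv
POLE=em - signalled by the affix -niv
ASPECT=ak - signalled by the affix va-
check: vamemniv -> vamomniv
lemma: mem; POLE=em; ASPECT=ak


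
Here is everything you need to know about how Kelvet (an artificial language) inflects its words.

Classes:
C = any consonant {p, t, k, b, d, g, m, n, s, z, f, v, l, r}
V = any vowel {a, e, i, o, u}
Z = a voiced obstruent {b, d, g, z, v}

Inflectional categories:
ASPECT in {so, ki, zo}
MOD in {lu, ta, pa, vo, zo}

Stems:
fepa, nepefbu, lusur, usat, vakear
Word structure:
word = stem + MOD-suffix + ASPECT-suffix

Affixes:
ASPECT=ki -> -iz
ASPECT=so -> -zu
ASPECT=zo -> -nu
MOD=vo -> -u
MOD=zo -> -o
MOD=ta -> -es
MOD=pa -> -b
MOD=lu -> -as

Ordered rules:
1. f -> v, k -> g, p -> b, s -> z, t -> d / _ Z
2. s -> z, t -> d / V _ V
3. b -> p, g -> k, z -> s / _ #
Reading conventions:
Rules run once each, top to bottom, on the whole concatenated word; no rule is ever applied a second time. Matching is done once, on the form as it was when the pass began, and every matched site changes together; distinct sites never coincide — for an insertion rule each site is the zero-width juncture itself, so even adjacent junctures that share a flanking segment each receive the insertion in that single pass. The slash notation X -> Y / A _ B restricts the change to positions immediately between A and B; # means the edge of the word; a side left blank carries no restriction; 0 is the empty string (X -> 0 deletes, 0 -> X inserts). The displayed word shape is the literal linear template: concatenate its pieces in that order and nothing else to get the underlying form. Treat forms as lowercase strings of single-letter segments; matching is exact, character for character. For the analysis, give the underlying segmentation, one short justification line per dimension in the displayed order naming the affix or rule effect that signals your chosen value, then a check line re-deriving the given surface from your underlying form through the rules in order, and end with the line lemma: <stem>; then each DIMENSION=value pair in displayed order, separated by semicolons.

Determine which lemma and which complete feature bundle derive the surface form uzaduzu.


underlying: usat-u-zu
ASPECT=so - signalled by the affix -zu
MOD=vo - signalled by the affix -u
check: usatuzu -> usatuzu -> uzaduzu -> uzaduzu
lemma: usat; ASPECT=so; MOD=vo


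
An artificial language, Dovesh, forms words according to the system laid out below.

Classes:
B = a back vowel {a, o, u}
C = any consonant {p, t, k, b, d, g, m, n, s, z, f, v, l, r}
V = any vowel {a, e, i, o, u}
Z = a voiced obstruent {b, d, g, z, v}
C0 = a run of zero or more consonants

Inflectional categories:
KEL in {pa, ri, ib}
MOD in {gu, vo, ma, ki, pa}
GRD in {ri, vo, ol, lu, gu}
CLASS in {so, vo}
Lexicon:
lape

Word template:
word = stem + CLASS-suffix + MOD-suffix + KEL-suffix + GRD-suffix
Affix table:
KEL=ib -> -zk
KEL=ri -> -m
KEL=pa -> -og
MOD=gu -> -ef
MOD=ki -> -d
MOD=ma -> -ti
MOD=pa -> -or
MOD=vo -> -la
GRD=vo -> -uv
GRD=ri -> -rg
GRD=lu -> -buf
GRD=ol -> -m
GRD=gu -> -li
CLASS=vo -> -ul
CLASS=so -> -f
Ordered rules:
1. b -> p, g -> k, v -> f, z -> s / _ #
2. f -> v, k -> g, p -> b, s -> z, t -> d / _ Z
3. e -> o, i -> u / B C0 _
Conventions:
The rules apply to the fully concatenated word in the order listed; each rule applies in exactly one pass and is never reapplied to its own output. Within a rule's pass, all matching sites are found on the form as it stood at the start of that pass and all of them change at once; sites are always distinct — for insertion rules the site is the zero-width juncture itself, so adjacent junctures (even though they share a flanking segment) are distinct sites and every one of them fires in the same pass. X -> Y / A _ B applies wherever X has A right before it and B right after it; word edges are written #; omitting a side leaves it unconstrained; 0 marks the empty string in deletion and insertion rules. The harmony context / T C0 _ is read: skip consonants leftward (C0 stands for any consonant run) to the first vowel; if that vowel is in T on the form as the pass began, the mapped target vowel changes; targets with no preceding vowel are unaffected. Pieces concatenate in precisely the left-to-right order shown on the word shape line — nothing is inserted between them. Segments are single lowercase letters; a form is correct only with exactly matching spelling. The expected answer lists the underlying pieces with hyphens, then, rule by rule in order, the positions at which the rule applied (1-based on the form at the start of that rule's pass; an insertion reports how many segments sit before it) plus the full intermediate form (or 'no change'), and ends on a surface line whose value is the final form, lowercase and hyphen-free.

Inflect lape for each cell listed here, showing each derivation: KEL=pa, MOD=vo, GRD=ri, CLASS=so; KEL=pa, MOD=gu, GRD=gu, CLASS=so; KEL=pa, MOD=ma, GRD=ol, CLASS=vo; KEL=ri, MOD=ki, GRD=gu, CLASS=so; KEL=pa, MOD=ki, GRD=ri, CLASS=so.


cell KEL=pa, MOD=vo, GRD=ri, CLASS=so:
underlying: lape-f-la-og-rg
1. b -> p, g -> k, v -> f, z -> s / _ #: fires at position(s) 11: lapeflaogrk
2. f -> v, k -> g, p -> b, s -> z, t -> d / _ Z: no change
3. e -> o, i -> u / B C0 _: fires at position(s) 4: lapoflaogrk
surface: lapoflaogrk

cell KEL=pa, MOD=gu, GRD=gu, CLASS=so:
underlying: lape-f-ef-og-li
1. b -> p, g -> k, v -> f, z -> s / _ #: no change
2. f -> v, k -> g, p -> b, s -> z, t -> d / _ Z: no change
3. e -> o, i -> u / B C0 _: fires at position(s) 4, 11: lapofefoglu
surface: lapofefoglu

cell KEL=pa, MOD=ma, GRD=ol, CLASS=vo:
underlying: lape-ul-ti-og-m
1. b -> p, g -> k, v -> f, z -> s / _ #: no change
2. f -> v, k -> g, p -> b, s -> z, t -> d / _ Z: no change
3. e -> o, i -> u / B C0 _: fires at position(s) 4, 8: lapoultuogm
surface: lapoultuogm

cell KEL=ri, MOD=ki, GRD=gu, CLASS=so:
underlying: lape-f-d-m-li
1. b -> p, g -> k, v -> f, z -> s / _ #: no change
2. f -> v, k -> g, p -> b, s -> z, t -> d / _ Z: fires at position(s) 5: lapevdmli
3. e -> o, i -> u / B C0 _: fires at position(s) 4: lapovdmli
surface: lapovdmli

cell KEL=pa, MOD=ki, GRD=ri, CLASS=so:
underlying: lape-f-d-og-rg
1. b -> p, g -> k, v -> f, z -> s / _ #: fires at position(s) 10: lapefdogrk
2. f -> v, k -> g, p -> b, s -> z, t -> d / _ Z: fires at position(s) 5: lapevdogrk
3. e -> o, i -> u / B C0 _: fires at position(s) 4: lapovdogrk
surface: lapovdogrk


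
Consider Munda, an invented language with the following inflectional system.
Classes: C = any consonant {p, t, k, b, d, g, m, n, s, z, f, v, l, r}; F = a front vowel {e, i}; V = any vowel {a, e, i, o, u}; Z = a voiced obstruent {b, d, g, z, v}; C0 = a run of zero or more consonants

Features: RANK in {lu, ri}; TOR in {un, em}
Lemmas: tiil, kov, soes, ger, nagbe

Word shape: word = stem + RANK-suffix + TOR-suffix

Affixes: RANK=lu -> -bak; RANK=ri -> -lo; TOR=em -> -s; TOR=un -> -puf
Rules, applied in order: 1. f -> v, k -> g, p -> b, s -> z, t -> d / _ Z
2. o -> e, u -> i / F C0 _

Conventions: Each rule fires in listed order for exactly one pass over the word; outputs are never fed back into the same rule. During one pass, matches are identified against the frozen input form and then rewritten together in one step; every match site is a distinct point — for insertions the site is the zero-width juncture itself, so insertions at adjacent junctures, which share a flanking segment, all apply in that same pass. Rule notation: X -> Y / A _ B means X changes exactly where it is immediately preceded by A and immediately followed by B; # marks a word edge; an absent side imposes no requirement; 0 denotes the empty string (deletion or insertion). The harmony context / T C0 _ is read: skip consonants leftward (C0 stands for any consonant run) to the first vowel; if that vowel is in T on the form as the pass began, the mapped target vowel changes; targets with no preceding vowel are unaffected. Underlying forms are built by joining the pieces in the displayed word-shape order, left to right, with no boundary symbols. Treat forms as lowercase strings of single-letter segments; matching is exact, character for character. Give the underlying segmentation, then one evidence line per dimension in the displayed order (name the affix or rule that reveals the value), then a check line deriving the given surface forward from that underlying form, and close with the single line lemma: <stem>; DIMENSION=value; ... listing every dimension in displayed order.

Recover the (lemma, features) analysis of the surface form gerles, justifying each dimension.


underlying: ger-lo-s
RANK=ri - signalled by the affix -lo
TOR=em - signalled by the affix -s
check: gerlos -> gerlos -> gerles
lemma: ger; RANK=ri; TOR=em


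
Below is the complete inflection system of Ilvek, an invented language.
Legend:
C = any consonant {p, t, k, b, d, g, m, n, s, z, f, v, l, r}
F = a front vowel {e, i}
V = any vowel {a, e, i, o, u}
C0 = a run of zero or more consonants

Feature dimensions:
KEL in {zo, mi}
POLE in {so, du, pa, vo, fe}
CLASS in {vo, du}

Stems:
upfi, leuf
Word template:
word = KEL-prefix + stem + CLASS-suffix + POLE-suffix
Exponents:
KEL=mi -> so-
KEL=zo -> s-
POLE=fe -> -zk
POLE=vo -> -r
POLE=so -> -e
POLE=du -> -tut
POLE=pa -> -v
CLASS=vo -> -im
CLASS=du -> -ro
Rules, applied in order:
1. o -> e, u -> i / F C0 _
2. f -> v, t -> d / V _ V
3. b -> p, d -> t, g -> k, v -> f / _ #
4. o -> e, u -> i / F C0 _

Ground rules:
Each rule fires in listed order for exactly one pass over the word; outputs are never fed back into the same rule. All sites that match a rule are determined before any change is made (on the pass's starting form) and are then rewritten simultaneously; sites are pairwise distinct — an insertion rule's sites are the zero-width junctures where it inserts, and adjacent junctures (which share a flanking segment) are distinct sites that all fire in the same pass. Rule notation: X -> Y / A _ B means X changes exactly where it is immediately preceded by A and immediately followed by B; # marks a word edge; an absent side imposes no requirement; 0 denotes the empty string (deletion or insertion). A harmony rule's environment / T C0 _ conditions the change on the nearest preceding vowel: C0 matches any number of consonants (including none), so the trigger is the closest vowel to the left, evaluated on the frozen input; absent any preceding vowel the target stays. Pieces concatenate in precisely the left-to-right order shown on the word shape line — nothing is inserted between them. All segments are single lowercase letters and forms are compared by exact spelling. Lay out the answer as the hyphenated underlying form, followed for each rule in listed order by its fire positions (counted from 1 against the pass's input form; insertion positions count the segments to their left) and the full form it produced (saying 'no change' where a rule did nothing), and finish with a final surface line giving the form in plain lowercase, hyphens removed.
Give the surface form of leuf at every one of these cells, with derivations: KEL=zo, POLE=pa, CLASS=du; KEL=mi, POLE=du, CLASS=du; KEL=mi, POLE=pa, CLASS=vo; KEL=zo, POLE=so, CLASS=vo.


cell KEL=zo, POLE=pa, CLASS=du:
underlying: s-leuf-ro-v
1. o -> e, u -> i / F C0 _: fires at position(s) 4: sleifrov
2. f -> v, t -> d / V _ V: no change
3. b -> p, d -> t, g -> k, v -> f / _ #: fires at position(s) 8: sleifrof
4. o -> e, u -> i / F C0 _: fires at position(s) 7: sleifref
surface: sleifref

cell KEL=mi, POLE=du, CLASS=du:
underlying: so-leuf-ro-tut
1. o -> e, u -> i / F C0 _: fires at position(s) 5: soleifrotut
2. f -> v, t -> d / V _ V: fires at position(s) 9: soleifrodut
3. b -> p, d -> t, g -> k, v -> f / _ #: no change
4. o -> e, u -> i / F C0 _: fires at position(s) 8: soleifredut
surface: soleifredut

cell KEL=mi, POLE=pa, CLASS=vo:
underlying: so-leuf-im-v
1. o -> e, u -> i / F C0 _: fires at position(s) 5: soleifimv
2. f -> v, t -> d / V _ V: fires at position(s) 6: soleivimv
3. b -> p, d -> t, g -> k, v -> f / _ #: fires at position(s) 9: soleivimf
4. o -> e, u -> i / F C0 _: no change
surface: soleivimf

cell KEL=zo, POLE=so, CLASS=vo:
underlying: s-leuf-im-e
1. o -> e, u -> i / F C0 _: fires at position(s) 4: sleifime
2. f -> v, t -> d / V _ V: fires at position(s) 5: sleivime
3. b -> p, d -> t, g -> k, v -> f / _ #: no change
4. o -> e, u -> i / F C0 _: no change
surface: sleivime


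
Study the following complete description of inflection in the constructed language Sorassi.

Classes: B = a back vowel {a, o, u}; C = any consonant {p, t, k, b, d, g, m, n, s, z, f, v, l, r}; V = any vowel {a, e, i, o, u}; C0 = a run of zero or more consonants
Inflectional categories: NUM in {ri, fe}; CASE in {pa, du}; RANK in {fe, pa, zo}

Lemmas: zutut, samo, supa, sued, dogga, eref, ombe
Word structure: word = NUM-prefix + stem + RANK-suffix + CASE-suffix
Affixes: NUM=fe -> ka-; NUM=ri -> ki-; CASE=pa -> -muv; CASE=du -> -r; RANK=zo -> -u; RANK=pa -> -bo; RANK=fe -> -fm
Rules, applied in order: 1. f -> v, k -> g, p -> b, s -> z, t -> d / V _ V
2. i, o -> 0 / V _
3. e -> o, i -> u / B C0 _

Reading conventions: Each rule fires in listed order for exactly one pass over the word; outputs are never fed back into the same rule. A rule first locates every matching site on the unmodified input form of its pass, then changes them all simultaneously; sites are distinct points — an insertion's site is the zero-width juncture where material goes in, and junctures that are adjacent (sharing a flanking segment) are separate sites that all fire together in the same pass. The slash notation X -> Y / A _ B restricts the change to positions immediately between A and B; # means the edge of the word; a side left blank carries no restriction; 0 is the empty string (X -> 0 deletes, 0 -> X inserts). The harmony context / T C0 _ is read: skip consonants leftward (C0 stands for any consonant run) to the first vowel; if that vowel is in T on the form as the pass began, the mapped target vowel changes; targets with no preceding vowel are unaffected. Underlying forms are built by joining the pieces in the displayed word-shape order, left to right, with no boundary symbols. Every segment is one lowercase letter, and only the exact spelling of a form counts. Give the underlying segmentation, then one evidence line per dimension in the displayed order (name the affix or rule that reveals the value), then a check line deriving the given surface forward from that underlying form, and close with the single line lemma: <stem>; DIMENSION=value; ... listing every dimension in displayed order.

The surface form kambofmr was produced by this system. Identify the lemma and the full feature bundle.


underlying: ka-ombe-fm-r
NUM=fe - signalled by the affix ka-
CASE=du - signalled by the affix -r
RANK=fe - signalled by the affix -fm
check: kaombefmr -> kaombefmr -> kambefmr -> kambofmr
lemma: ombe; NUM=fe; CASE=du; RANK=fe


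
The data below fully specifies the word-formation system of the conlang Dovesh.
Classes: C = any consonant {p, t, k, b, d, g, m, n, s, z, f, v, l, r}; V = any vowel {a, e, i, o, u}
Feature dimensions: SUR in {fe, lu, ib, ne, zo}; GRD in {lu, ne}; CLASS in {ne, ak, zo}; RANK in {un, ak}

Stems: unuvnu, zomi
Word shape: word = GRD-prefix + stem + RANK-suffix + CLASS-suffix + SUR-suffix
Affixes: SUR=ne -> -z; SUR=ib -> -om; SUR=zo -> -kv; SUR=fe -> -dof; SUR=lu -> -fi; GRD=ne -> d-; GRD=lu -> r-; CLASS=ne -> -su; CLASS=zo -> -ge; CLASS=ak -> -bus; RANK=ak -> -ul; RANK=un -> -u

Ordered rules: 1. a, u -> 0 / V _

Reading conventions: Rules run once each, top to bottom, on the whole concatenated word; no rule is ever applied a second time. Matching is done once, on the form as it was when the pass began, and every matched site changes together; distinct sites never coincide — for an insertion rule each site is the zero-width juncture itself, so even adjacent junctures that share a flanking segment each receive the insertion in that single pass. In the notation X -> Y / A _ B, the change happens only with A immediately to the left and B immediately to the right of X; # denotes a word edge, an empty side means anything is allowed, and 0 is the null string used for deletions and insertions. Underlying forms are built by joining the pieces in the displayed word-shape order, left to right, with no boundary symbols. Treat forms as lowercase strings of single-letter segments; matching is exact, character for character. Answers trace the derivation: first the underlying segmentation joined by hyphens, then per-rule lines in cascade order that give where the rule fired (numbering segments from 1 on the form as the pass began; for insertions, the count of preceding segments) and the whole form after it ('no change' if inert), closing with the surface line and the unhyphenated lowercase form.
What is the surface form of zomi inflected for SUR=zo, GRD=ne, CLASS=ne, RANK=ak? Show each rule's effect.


underlying: d-zomi-ul-su-kv
1. a, u -> 0 / V _: fires at position(s) 6: dzomilsukv
surface: dzomilsukv


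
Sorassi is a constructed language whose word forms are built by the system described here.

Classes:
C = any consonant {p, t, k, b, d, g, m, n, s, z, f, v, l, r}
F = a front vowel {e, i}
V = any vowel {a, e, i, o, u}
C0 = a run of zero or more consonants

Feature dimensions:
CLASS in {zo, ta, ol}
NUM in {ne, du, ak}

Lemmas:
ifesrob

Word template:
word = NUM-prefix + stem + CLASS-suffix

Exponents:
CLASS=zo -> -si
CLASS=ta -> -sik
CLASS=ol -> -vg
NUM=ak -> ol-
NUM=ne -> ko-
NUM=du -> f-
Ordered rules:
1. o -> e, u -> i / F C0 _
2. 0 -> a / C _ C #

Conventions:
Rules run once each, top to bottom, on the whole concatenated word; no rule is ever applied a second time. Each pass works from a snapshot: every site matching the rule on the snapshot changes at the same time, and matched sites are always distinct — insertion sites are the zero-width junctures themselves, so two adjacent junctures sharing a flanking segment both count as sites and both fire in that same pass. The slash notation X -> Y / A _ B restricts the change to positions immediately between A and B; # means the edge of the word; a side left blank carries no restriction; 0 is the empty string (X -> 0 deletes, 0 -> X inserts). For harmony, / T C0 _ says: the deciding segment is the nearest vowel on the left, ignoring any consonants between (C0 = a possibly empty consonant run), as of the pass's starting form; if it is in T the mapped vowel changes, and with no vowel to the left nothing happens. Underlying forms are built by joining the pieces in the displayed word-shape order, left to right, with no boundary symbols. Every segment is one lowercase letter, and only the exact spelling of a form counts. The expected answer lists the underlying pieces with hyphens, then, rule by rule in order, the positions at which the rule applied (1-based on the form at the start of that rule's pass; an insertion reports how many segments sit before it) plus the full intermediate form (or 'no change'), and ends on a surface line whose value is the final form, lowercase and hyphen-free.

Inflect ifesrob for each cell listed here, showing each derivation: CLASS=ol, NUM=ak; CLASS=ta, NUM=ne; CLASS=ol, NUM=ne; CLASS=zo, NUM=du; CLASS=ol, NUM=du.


cell CLASS=ol, NUM=ak:
underlying: ol-ifesrob-vg
1. o -> e, u -> i / F C0 _: fires at position(s) 8: olifesrebvg
2. 0 -> a / C _ C #: inserts after position(s) 10: olifesrebvag
surface: olifesrebvag

cell CLASS=ta, NUM=ne:
underlying: ko-ifesrob-sik
1. o -> e, u -> i / F C0 _: fires at position(s) 8: koifesrebsik
2. 0 -> a / C _ C #: no change
surface: koifesrebsik

cell CLASS=ol, NUM=ne:
underlying: ko-ifesrob-vg
1. o -> e, u -> i / F C0 _: fires at position(s) 8: koifesrebvg
2. 0 -> a / C _ C #: inserts after position(s) 10: koifesrebvag
surface: koifesrebvag

cell CLASS=zo, NUM=du:
underlying: f-ifesrob-si
1. o -> e, u -> i / F C0 _: fires at position(s) 7: fifesrebsi
2. 0 -> a / C _ C #: no change
surface: fifesrebsi

cell CLASS=ol, NUM=du:
underlying: f-ifesrob-vg
1. o -> e, u -> i / F C0 _: fires at position(s) 7: fifesrebvg
2. 0 -> a / C _ C #: inserts after position(s) 9: fifesrebvag
surface: fifesrebvag


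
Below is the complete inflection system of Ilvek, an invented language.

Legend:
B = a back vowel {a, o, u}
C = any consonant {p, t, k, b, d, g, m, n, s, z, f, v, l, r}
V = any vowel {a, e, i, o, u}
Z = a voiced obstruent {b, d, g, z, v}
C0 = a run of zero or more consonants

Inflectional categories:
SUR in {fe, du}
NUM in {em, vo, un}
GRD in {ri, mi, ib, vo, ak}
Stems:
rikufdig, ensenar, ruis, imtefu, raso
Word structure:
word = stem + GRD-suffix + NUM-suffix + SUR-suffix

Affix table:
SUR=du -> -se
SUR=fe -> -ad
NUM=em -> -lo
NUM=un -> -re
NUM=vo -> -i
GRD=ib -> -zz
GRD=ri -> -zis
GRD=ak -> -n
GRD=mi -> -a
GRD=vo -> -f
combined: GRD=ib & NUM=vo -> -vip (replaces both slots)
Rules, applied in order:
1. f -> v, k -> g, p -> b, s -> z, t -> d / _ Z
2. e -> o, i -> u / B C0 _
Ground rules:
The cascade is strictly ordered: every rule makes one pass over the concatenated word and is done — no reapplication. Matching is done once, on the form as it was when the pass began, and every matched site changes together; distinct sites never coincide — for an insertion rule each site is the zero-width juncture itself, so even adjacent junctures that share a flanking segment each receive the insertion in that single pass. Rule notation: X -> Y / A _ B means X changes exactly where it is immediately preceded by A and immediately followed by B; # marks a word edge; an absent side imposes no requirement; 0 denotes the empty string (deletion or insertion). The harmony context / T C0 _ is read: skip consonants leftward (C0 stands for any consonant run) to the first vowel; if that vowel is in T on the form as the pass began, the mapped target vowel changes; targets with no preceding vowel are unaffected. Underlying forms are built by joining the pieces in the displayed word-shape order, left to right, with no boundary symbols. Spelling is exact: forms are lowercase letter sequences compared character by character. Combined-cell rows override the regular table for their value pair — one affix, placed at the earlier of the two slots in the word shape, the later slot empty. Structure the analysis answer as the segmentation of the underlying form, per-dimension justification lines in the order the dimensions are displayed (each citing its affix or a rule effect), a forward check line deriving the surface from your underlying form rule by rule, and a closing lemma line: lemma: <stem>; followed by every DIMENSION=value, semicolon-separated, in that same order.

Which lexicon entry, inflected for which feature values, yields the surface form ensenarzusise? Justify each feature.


underlying: ensenar-zis-i-se
SUR=du - signalled by the affix -se
NUM=vo - signalled by the affix -i
GRD=ri - signalled by the affix -zis
check: ensenarzisise -> ensenarzisise -> ensenarzusise
lemma: ensenar; SUR=du; NUM=vo; GRD=ri


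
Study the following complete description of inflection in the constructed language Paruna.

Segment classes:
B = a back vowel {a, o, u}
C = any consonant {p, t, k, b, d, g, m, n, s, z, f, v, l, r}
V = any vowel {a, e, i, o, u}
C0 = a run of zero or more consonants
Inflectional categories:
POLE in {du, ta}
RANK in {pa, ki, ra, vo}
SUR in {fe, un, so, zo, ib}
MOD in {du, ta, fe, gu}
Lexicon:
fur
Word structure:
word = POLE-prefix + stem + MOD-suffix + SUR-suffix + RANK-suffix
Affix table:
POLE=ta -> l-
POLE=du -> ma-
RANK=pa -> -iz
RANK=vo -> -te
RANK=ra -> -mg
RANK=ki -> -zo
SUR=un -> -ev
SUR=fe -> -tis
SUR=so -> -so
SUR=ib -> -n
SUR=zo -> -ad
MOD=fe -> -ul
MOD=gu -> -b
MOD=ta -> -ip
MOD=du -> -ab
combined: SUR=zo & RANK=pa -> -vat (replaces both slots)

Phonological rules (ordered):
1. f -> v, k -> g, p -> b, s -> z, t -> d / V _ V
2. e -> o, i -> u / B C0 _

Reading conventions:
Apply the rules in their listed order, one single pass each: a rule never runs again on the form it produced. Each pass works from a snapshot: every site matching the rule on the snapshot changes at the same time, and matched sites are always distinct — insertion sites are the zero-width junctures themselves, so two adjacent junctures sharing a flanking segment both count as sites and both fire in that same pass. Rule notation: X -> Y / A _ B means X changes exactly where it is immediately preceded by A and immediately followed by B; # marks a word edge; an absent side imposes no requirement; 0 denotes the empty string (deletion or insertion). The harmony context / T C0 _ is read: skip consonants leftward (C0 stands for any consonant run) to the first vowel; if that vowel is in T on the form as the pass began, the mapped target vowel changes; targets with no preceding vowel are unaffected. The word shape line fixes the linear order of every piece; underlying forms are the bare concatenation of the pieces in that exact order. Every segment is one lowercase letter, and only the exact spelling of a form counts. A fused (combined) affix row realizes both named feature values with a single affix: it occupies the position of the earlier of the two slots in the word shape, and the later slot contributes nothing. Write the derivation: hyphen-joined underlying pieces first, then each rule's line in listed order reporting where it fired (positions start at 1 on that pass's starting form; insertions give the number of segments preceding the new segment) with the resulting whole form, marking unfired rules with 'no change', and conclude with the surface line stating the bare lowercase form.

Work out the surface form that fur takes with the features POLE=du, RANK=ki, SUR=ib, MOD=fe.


underlying: ma-fur-ul-n-zo
1. f -> v, k -> g, p -> b, s -> z, t -> d / V _ V: fires at position(s) 3: mavurulnzo
2. e -> o, i -> u / B C0 _: no change
surface: mavurulnzo


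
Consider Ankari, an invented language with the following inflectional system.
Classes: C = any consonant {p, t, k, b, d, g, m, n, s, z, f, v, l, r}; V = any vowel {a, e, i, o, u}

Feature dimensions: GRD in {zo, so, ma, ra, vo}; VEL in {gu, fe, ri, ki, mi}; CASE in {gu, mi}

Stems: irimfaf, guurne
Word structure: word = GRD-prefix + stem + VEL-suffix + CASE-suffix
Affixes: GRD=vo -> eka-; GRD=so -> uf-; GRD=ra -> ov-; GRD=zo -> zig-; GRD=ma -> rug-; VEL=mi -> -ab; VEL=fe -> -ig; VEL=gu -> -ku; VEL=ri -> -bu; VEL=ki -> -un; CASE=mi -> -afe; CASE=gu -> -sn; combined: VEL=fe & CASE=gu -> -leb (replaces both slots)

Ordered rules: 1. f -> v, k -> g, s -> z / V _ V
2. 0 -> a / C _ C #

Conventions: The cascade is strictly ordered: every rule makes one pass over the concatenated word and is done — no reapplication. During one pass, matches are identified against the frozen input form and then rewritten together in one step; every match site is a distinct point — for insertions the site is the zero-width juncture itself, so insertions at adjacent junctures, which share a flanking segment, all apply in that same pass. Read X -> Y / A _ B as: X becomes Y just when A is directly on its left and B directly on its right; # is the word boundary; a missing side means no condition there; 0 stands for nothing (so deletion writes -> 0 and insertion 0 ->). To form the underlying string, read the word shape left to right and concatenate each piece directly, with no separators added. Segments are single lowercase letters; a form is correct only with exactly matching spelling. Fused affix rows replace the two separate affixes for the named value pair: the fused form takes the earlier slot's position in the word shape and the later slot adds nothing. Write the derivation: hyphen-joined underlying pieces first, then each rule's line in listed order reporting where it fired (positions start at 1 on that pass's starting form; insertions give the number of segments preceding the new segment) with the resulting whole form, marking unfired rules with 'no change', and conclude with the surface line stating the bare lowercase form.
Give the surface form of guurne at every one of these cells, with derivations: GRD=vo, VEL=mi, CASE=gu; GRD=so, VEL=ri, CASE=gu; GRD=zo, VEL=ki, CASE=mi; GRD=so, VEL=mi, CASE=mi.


cell GRD=vo, VEL=mi, CASE=gu:
underlying: eka-guurne-ab-sn
1. f -> v, k -> g, s -> z / V _ V: fires at position(s) 2: egaguurneabsn
2. 0 -> a / C _ C #: inserts after position(s) 12: egaguurneabsan
surface: egaguurneabsan

cell GRD=so, VEL=ri, CASE=gu:
underlying: uf-guurne-bu-sn
1. f -> v, k -> g, s -> z / V _ V: no change
2. 0 -> a / C _ C #: inserts after position(s) 11: ufguurnebusan
surface: ufguurnebusan

cell GRD=zo, VEL=ki, CASE=mi:
underlying: zig-guurne-un-afe
1. f -> v, k -> g, s -> z / V _ V: fires at position(s) 13: zigguurneunave
2. 0 -> a / C _ C #: no change
surface: zigguurneunave

cell GRD=so, VEL=mi, CASE=mi:
underlying: uf-guurne-ab-afe
1. f -> v, k -> g, s -> z / V _ V: fires at position(s) 12: ufguurneabave
2. 0 -> a / C _ C #: no change
surface: ufguurneabave


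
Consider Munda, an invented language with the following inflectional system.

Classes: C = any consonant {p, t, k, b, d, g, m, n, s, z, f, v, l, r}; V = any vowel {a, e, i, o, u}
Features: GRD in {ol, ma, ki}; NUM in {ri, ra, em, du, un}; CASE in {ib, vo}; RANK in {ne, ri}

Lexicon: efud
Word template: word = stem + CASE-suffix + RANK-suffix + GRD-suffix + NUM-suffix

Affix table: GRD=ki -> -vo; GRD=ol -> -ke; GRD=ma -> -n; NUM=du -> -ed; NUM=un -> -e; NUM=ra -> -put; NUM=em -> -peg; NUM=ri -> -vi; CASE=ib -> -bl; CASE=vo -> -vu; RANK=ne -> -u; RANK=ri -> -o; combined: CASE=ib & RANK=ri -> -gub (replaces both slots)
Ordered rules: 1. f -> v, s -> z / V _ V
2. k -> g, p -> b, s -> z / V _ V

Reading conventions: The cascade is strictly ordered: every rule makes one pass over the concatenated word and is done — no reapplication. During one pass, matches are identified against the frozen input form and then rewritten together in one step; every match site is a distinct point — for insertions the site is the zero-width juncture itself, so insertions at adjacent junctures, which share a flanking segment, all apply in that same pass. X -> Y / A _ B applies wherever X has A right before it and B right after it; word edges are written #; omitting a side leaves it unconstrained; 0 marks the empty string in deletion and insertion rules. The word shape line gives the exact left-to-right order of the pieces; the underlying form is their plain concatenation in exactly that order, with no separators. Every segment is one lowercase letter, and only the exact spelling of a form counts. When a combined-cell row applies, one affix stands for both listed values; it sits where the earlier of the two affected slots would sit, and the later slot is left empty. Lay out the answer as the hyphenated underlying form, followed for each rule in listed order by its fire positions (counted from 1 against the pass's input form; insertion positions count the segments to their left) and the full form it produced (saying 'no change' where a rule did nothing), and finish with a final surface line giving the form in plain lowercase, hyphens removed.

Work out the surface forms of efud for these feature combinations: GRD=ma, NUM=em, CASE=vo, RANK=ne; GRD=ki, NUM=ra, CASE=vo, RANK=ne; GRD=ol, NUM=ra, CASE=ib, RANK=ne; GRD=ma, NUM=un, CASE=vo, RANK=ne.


cell GRD=ma, NUM=em, CASE=vo, RANK=ne:
underlying: efud-vu-u-n-peg
1. f -> v, s -> z / V _ V: fires at position(s) 2: evudvuunpeg
2. k -> g, p -> b, s -> z / V _ V: no change
surface: evudvuunpeg

cell GRD=ki, NUM=ra, CASE=vo, RANK=ne:
underlying: efud-vu-u-vo-put
1. f -> v, s -> z / V _ V: fires at position(s) 2: evudvuuvoput
2. k -> g, p -> b, s -> z / V _ V: fires at position(s) 10: evudvuuvobut
surface: evudvuuvobut

cell GRD=ol, NUM=ra, CASE=ib, RANK=ne:
underlying: efud-bl-u-ke-put
1. f -> v, s -> z / V _ V: fires at position(s) 2: evudblukeput
2. k -> g, p -> b, s -> z / V _ V: fires at position(s) 8, 10: evudblugebut
surface: evudblugebut

cell GRD=ma, NUM=un, CASE=vo, RANK=ne:
underlying: efud-vu-u-n-e
1. f -> v, s -> z / V _ V: fires at position(s) 2: evudvuune
2. k -> g, p -> b, s -> z / V _ V: no change
surface: evudvuune


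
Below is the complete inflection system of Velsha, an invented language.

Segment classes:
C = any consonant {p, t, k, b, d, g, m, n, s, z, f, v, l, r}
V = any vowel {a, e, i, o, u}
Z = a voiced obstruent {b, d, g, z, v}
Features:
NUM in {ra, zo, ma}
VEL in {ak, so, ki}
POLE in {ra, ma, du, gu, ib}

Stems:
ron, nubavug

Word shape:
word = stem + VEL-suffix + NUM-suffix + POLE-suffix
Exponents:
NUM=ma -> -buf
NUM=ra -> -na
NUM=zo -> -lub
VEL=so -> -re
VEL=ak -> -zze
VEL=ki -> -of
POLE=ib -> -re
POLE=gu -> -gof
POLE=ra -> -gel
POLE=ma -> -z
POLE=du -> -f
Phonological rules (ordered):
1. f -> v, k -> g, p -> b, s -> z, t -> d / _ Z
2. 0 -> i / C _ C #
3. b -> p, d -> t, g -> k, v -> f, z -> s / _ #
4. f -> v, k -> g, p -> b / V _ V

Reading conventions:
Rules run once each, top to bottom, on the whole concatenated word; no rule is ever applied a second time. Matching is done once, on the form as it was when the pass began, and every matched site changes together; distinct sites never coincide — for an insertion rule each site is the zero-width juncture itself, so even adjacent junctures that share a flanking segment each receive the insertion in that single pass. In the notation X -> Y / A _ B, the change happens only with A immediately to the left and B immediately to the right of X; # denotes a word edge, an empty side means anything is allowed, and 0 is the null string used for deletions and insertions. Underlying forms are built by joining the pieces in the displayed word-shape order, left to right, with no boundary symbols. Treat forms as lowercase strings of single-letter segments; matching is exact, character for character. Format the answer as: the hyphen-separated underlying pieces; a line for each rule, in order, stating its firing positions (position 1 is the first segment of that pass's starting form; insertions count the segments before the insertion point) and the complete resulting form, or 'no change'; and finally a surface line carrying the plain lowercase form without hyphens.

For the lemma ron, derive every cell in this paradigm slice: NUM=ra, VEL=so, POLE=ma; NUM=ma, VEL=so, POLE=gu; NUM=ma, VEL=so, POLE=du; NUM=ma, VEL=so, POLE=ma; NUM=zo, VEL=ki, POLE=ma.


cell NUM=ra, VEL=so, POLE=ma:
underlying: ron-re-na-z
1. f -> v, k -> g, p -> b, s -> z, t -> d / _ Z: no change
2. 0 -> i / C _ C #: no change
3. b -> p, d -> t, g -> k, v -> f, z -> s / _ #: fires at position(s) 8: ronrenas
4. f -> v, k -> g, p -> b / V _ V: no change
surface: ronrenas

cell NUM=ma, VEL=so, POLE=gu:
underlying: ron-re-buf-gof
1. f -> v, k -> g, p -> b, s -> z, t -> d / _ Z: fires at position(s) 8: ronrebuvgof
2. 0 -> i / C _ C #: no change
3. b -> p, d -> t, g -> k, v -> f, z -> s / _ #: no change
4. f -> v, k -> g, p -> b / V _ V: no change
surface: ronrebuvgof

cell NUM=ma, VEL=so, POLE=du:
underlying: ron-re-buf-f
1. f -> v, k -> g, p -> b, s -> z, t -> d / _ Z: no change
2. 0 -> i / C _ C #: inserts after position(s) 8: ronrebufif
3. b -> p, d -> t, g -> k, v -> f, z -> s / _ #: no change
4. f -> v, k -> g, p -> b / V _ V: fires at position(s) 8: ronrebuvif
surface: ronrebuvif

cell NUM=ma, VEL=so, POLE=ma:
underlying: ron-re-buf-z
1. f -> v, k -> g, p -> b, s -> z, t -> d / _ Z: fires at position(s) 8: ronrebuvz
2. 0 -> i / C _ C #: inserts after position(s) 8: ronrebuviz
3. b -> p, d -> t, g -> k, v -> f, z -> s / _ #: fires at position(s) 10: ronrebuvis
4. f -> v, k -> g, p -> b / V _ V: no change
surface: ronrebuvis

cell NUM=zo, VEL=ki, POLE=ma:
underlying: ron-of-lub-z
1. f -> v, k -> g, p -> b, s -> z, t -> d / _ Z: no change
2. 0 -> i / C _ C #: inserts after position(s) 8: ronoflubiz
3. b -> p, d -> t, g -> k, v -> f, z -> s / _ #: fires at position(s) 10: ronoflubis
4. f -> v, k -> g, p -> b / V _ V: no change
surface: ronoflubis


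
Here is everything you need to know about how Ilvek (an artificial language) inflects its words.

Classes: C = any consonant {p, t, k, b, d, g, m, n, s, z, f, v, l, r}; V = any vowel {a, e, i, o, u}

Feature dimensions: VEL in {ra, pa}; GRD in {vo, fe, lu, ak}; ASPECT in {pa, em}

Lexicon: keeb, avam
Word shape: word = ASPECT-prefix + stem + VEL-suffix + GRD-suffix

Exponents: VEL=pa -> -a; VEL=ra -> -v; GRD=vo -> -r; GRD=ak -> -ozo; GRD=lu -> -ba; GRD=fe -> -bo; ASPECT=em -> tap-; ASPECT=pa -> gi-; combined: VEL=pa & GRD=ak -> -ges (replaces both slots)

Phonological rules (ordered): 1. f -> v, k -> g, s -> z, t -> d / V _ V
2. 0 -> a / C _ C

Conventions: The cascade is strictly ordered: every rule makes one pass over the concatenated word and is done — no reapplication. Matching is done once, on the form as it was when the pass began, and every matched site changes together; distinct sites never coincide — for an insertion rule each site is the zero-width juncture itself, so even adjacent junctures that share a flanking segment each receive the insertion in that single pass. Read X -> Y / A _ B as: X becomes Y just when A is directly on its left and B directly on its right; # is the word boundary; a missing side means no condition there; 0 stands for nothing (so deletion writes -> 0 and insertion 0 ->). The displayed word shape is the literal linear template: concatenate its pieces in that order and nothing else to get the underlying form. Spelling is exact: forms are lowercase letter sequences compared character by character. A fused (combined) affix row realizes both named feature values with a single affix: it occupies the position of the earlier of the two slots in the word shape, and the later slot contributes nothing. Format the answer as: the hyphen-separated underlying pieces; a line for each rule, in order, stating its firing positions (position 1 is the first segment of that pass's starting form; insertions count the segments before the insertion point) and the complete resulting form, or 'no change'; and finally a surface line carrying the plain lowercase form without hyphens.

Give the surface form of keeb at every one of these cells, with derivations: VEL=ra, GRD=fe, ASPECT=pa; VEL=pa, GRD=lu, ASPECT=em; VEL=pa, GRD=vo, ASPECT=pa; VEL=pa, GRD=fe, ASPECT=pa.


cell VEL=ra, GRD=fe, ASPECT=pa:
underlying: gi-keeb-v-bo
1. f -> v, k -> g, s -> z, t -> d / V _ V: fires at position(s) 3: gigeebvbo
2. 0 -> a / C _ C: inserts after position(s) 6, 7: gigeebavabo
surface: gigeebavabo

cell VEL=pa, GRD=lu, ASPECT=em:
underlying: tap-keeb-a-ba
1. f -> v, k -> g, s -> z, t -> d / V _ V: no change
2. 0 -> a / C _ C: inserts after position(s) 3: tapakeebaba
surface: tapakeebaba

cell VEL=pa, GRD=vo, ASPECT=pa:
underlying: gi-keeb-a-r
1. f -> v, k -> g, s -> z, t -> d / V _ V: fires at position(s) 3: gigeebar
2. 0 -> a / C _ C: no change
surface: gigeebar

cell VEL=pa, GRD=fe, ASPECT=pa:
underlying: gi-keeb-a-bo
1. f -> v, k -> g, s -> z, t -> d / V _ V: fires at position(s) 3: gigeebabo
2. 0 -> a / C _ C: no change
surface: gigeebabo
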